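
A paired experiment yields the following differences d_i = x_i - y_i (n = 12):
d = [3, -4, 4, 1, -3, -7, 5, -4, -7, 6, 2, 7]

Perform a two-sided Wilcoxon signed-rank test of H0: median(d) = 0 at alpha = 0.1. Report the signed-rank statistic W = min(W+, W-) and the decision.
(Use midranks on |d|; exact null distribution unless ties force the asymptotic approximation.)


Step 1: Drop any zero differences (none here) and take |d_i|.
|d| = [3, 4, 4, 1, 3, 7, 5, 4, 7, 6, 2, 7]
Step 2: Midrank |d_i| (ties get averaged ranks).
ranks: |3|->3.5, |4|->6, |4|->6, |1|->1, |3|->3.5, |7|->11, |5|->8, |4|->6, |7|->11, |6|->9, |2|->2, |7|->11
Step 3: Attach original signs; sum ranks with positive sign and with negative sign.
W+ = 3.5 + 6 + 1 + 8 + 9 + 2 + 11 = 40.5
W- = 6 + 3.5 + 11 + 6 + 11 = 37.5
(Check: W+ + W- = 78 should equal n(n+1)/2 = 78.)
Step 4: Test statistic W = min(W+, W-) = 37.5.
Step 5: Ties in |d|, so use the tie-corrected normal approximation.
        E[W] = n(n+1)/4 = 12*13/4 = 39.
        Tie groups: |d|=3 (t=2), |d|=4 (t=3), |d|=7 (t=3); sum(t^3 - t) = 54.
        Var[W] = n(n+1)(2n+1)/24 - sum(t^3-t)/48 = 3900/24 - 54/48 = 161.375.
        z = (W - E[W]) / sqrt(Var[W]) = (37.5 - 39) / 12.7033 = -0.1181.
        Two-sided p = 2*Phi(z) = 0.906005.
Step 6: alpha = 0.1. fail to reject H0.

W+ = 40.5, W- = 37.5, W = min = 37.5, p = 0.906005, fail to reject H0.


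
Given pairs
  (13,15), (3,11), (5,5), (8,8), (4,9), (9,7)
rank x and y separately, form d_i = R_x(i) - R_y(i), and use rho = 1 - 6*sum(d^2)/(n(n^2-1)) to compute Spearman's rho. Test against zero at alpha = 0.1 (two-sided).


Step 1: Rank x and y separately (midranks; no ties here).
rank(x): 13->6, 3->1, 5->3, 8->4, 4->2, 9->5
rank(y): 15->6, 11->5, 5->1, 8->3, 9->4, 7->2
Step 2: d_i = R_x(i) - R_y(i); compute d_i^2.
  (6-6)^2=0, (1-5)^2=16, (3-1)^2=4, (4-3)^2=1, (2-4)^2=4, (5-2)^2=9
sum(d^2) = 34.
Step 3: rho = 1 - 6*34 / (6*(6^2 - 1)) = 1 - 204/210 = 0.028571.
Step 4: Under H0, t = rho * sqrt((n-2)/(1-rho^2)) = 0.0572 ~ t(4).
Step 5: Two-sided p-value from the t-distribution with 4 df = 0.957155.
Step 6: alpha = 0.1. fail to reject H0.

rho = 0.0286, p = 0.957155, fail to reject H0 at alpha = 0.1.


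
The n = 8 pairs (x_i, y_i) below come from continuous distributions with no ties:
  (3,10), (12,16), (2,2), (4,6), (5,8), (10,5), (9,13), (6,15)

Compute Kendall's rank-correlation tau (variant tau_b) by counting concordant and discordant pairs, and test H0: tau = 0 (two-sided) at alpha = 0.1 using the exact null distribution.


Step 1: Enumerate the 28 unordered pairs (i,j) with i<j and classify each by sign(x_j-x_i) * sign(y_j-y_i).
  (1,2):dx=+9,dy=+6->C; (1,3):dx=-1,dy=-8->C; (1,4):dx=+1,dy=-4->D; (1,5):dx=+2,dy=-2->D
  (1,6):dx=+7,dy=-5->D; (1,7):dx=+6,dy=+3->C; (1,8):dx=+3,dy=+5->C; (2,3):dx=-10,dy=-14->C
  (2,4):dx=-8,dy=-10->C; (2,5):dx=-7,dy=-8->C; (2,6):dx=-2,dy=-11->C; (2,7):dx=-3,dy=-3->C
  (2,8):dx=-6,dy=-1->C; (3,4):dx=+2,dy=+4->C; (3,5):dx=+3,dy=+6->C; (3,6):dx=+8,dy=+3->C
  (3,7):dx=+7,dy=+11->C; (3,8):dx=+4,dy=+13->C; (4,5):dx=+1,dy=+2->C; (4,6):dx=+6,dy=-1->D
  (4,7):dx=+5,dy=+7->C; (4,8):dx=+2,dy=+9->C; (5,6):dx=+5,dy=-3->D; (5,7):dx=+4,dy=+5->C
  (5,8):dx=+1,dy=+7->C; (6,7):dx=-1,dy=+8->D; (6,8):dx=-4,dy=+10->D; (7,8):dx=-3,dy=+2->D
Step 2: C = 20, D = 8, total pairs = 28.
Step 3: tau = (C - D)/(n(n-1)/2) = (20 - 8)/28 = 0.428571.
Step 4: Exact two-sided p-value (enumerate n! = 40320 permutations of y under H0): p = 0.178869.
Step 5: alpha = 0.1. fail to reject H0.

tau_b = 0.4286 (C=20, D=8), p = 0.178869, fail to reject H0.


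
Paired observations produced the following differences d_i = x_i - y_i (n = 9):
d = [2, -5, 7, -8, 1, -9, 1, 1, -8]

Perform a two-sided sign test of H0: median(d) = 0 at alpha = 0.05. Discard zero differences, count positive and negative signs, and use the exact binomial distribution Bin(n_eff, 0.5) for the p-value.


Step 1: Discard zero differences. Original n = 9; n_eff = number of nonzero differences = 9.
Nonzero differences (with sign): +2, -5, +7, -8, +1, -9, +1, +1, -8
Step 2: Count signs: positive = 5, negative = 4.
Step 3: Under H0: P(positive) = 0.5, so the number of positives S ~ Bin(9, 0.5).
Step 4: Two-sided exact p-value = sum of Bin(9,0.5) probabilities at or below the observed probability = 1.000000.
Step 5: alpha = 0.05. fail to reject H0.

n_eff = 9, pos = 5, neg = 4, p = 1.000000, fail to reject H0.


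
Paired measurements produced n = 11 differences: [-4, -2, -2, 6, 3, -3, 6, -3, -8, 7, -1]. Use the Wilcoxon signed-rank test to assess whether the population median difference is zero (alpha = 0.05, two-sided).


Step 1: Drop any zero differences (none here) and take |d_i|.
|d| = [4, 2, 2, 6, 3, 3, 6, 3, 8, 7, 1]
Step 2: Midrank |d_i| (ties get averaged ranks).
ranks: |4|->7, |2|->2.5, |2|->2.5, |6|->8.5, |3|->5, |3|->5, |6|->8.5, |3|->5, |8|->11, |7|->10, |1|->1
Step 3: Attach original signs; sum ranks with positive sign and with negative sign.
W+ = 8.5 + 5 + 8.5 + 10 = 32
W- = 7 + 2.5 + 2.5 + 5 + 5 + 11 + 1 = 34
(Check: W+ + W- = 66 should equal n(n+1)/2 = 66.)
Step 4: Test statistic W = min(W+, W-) = 32.
Step 5: Ties in |d|, so use the tie-corrected normal approximation.
        E[W] = n(n+1)/4 = 11*12/4 = 33.
        Tie groups: |d|=2 (t=2), |d|=3 (t=3), |d|=6 (t=2); sum(t^3 - t) = 36.
        Var[W] = n(n+1)(2n+1)/24 - sum(t^3-t)/48 = 3036/24 - 36/48 = 125.75.
        z = (W - E[W]) / sqrt(Var[W]) = (32 - 33) / 11.2138 = -0.0892.
        Two-sided p = 2*Phi(z) = 0.928942.
Step 6: alpha = 0.05. fail to reject H0.

W+ = 32, W- = 34, W = min = 32, p = 0.928942, fail to reject H0.


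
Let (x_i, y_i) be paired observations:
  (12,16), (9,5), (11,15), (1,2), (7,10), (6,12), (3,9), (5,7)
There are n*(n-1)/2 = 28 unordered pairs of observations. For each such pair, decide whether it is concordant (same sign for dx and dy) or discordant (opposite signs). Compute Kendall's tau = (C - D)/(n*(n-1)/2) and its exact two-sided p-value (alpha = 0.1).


Step 1: Enumerate the 28 unordered pairs (i,j) with i<j and classify each by sign(x_j-x_i) * sign(y_j-y_i).
  (1,2):dx=-3,dy=-11->C; (1,3):dx=-1,dy=-1->C; (1,4):dx=-11,dy=-14->C; (1,5):dx=-5,dy=-6->C
  (1,6):dx=-6,dy=-4->C; (1,7):dx=-9,dy=-7->C; (1,8):dx=-7,dy=-9->C; (2,3):dx=+2,dy=+10->C
  (2,4):dx=-8,dy=-3->C; (2,5):dx=-2,dy=+5->D; (2,6):dx=-3,dy=+7->D; (2,7):dx=-6,dy=+4->D
  (2,8):dx=-4,dy=+2->D; (3,4):dx=-10,dy=-13->C; (3,5):dx=-4,dy=-5->C; (3,6):dx=-5,dy=-3->C
  (3,7):dx=-8,dy=-6->C; (3,8):dx=-6,dy=-8->C; (4,5):dx=+6,dy=+8->C; (4,6):dx=+5,dy=+10->C
  (4,7):dx=+2,dy=+7->C; (4,8):dx=+4,dy=+5->C; (5,6):dx=-1,dy=+2->D; (5,7):dx=-4,dy=-1->C
  (5,8):dx=-2,dy=-3->C; (6,7):dx=-3,dy=-3->C; (6,8):dx=-1,dy=-5->C; (7,8):dx=+2,dy=-2->D
Step 2: C = 22, D = 6, total pairs = 28.
Step 3: tau = (C - D)/(n(n-1)/2) = (22 - 6)/28 = 0.571429.
Step 4: Exact two-sided p-value (enumerate n! = 40320 permutations of y under H0): p = 0.061012.
Step 5: alpha = 0.1. reject H0.

tau_b = 0.5714 (C=22, D=6), p = 0.061012, reject H0.


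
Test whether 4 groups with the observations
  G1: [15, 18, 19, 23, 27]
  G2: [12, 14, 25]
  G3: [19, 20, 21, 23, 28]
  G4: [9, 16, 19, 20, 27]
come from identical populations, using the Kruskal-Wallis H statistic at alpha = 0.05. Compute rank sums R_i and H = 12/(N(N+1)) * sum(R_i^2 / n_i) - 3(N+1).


Step 1: Combine all N = 18 observations and assign midranks.
sorted (value, group, rank): (9,G4,1), (12,G2,2), (14,G2,3), (15,G1,4), (16,G4,5), (18,G1,6), (19,G1,8), (19,G3,8), (19,G4,8), (20,G3,10.5), (20,G4,10.5), (21,G3,12), (23,G1,13.5), (23,G3,13.5), (25,G2,15), (27,G1,16.5), (27,G4,16.5), (28,G3,18)
Step 2: Sum ranks within each group.
R_1 = 48 (n_1 = 5)
R_2 = 20 (n_2 = 3)
R_3 = 62 (n_3 = 5)
R_4 = 41 (n_4 = 5)
Step 3: H = 12/(N(N+1)) * sum(R_i^2/n_i) - 3(N+1)
     = 12/(18*19) * (48^2/5 + 20^2/3 + 62^2/5 + 41^2/5) - 3*19
     = 0.035088 * 1699.13 - 57
     = 2.618713.
Step 4: Ties present; correction factor C = 1 - 42/(18^3 - 18) = 0.992776. Corrected H = 2.618713 / 0.992776 = 2.637769.
Step 5: Under H0, H ~ chi^2(3); p-value = 0.450907.
Step 6: alpha = 0.05. fail to reject H0.

H = 2.6378, df = 3, p = 0.450907, fail to reject H0.


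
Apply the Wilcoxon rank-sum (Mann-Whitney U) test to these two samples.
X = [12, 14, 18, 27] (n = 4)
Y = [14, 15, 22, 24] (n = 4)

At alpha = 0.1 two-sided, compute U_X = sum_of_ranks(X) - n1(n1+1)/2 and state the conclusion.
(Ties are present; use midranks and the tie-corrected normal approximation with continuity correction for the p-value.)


Step 1: Combine and sort all 8 observations; assign midranks.
sorted (value, group): (12,X), (14,X), (14,Y), (15,Y), (18,X), (22,Y), (24,Y), (27,X)
ranks: 12->1, 14->2.5, 14->2.5, 15->4, 18->5, 22->6, 24->7, 27->8
Step 2: Rank sum for X: R1 = 1 + 2.5 + 5 + 8 = 16.5.
Step 3: U_X = R1 - n1(n1+1)/2 = 16.5 - 4*5/2 = 16.5 - 10 = 6.5.
       U_Y = n1*n2 - U_X = 16 - 6.5 = 9.5.
Step 4: Ties are present, so use the tie-corrected normal approximation (with continuity correction) for the p-value.
Step 5: p-value = 0.771503; compare to alpha = 0.1. fail to reject H0.

U_X = 6.5, p = 0.771503, fail to reject H0 at alpha = 0.1.


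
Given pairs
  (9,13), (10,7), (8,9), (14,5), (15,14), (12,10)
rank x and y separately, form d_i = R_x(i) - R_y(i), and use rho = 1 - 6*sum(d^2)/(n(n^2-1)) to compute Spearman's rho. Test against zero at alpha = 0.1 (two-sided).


Step 1: Rank x and y separately (midranks; no ties here).
rank(x): 9->2, 10->3, 8->1, 14->5, 15->6, 12->4
rank(y): 13->5, 7->2, 9->3, 5->1, 14->6, 10->4
Step 2: d_i = R_x(i) - R_y(i); compute d_i^2.
  (2-5)^2=9, (3-2)^2=1, (1-3)^2=4, (5-1)^2=16, (6-6)^2=0, (4-4)^2=0
sum(d^2) = 30.
Step 3: rho = 1 - 6*30 / (6*(6^2 - 1)) = 1 - 180/210 = 0.142857.
Step 4: Under H0, t = rho * sqrt((n-2)/(1-rho^2)) = 0.2887 ~ t(4).
Step 5: Two-sided p-value from the t-distribution with 4 df = 0.787172.
Step 6: alpha = 0.1. fail to reject H0.

rho = 0.1429, p = 0.787172, fail to reject H0 at alpha = 0.1.


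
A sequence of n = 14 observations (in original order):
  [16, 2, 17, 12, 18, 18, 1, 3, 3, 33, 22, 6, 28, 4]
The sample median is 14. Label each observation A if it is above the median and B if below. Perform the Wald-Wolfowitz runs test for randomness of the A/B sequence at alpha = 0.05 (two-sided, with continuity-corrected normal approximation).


Step 1: Compute median = 14; label A = above, B = below.
Labels in order: ABABAABBBAABAB  (n_A = 7, n_B = 7)
Step 2: Count runs R = 10.
Step 3: Under H0 (random ordering), E[R] = 2*n_A*n_B/(n_A+n_B) + 1 = 2*7*7/14 + 1 = 8.0000.
        Var[R] = 2*n_A*n_B*(2*n_A*n_B - n_A - n_B) / ((n_A+n_B)^2 * (n_A+n_B-1)) = 8232/2548 = 3.2308.
        SD[R] = 1.7974.
Step 4: Continuity-corrected z = (R - 0.5 - E[R]) / SD[R] = (10 - 0.5 - 8.0000) / 1.7974 = 0.8345.
Step 5: Two-sided p-value via normal approximation = 2*(1 - Phi(|z|)) = 0.403986.
Step 6: alpha = 0.05. fail to reject H0.

R = 10, z = 0.8345, p = 0.403986, fail to reject H0.


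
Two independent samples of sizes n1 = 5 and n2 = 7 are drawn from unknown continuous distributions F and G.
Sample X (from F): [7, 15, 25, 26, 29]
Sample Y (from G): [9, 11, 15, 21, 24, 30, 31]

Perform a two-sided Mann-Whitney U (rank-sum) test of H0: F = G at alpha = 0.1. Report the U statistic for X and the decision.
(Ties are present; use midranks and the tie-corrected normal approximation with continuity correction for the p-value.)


Step 1: Combine and sort all 12 observations; assign midranks.
sorted (value, group): (7,X), (9,Y), (11,Y), (15,X), (15,Y), (21,Y), (24,Y), (25,X), (26,X), (29,X), (30,Y), (31,Y)
ranks: 7->1, 9->2, 11->3, 15->4.5, 15->4.5, 21->6, 24->7, 25->8, 26->9, 29->10, 30->11, 31->12
Step 2: Rank sum for X: R1 = 1 + 4.5 + 8 + 9 + 10 = 32.5.
Step 3: U_X = R1 - n1(n1+1)/2 = 32.5 - 5*6/2 = 32.5 - 15 = 17.5.
       U_Y = n1*n2 - U_X = 35 - 17.5 = 17.5.
Step 4: Ties are present, so use the tie-corrected normal approximation (with continuity correction) for the p-value.
Step 5: p-value = 1.000000; compare to alpha = 0.1. fail to reject H0.

U_X = 17.5, p = 1.000000, fail to reject H0 at alpha = 0.1.


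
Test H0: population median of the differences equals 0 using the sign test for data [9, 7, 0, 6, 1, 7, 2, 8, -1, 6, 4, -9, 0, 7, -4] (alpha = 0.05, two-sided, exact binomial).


Step 1: Discard zero differences. Original n = 15; n_eff = number of nonzero differences = 13.
Nonzero differences (with sign): +9, +7, +6, +1, +7, +2, +8, -1, +6, +4, -9, +7, -4
Step 2: Count signs: positive = 10, negative = 3.
Step 3: Under H0: P(positive) = 0.5, so the number of positives S ~ Bin(13, 0.5).
Step 4: Two-sided exact p-value = sum of Bin(13,0.5) probabilities at or below the observed probability = 0.092285.
Step 5: alpha = 0.05. fail to reject H0.

n_eff = 13, pos = 10, neg = 3, p = 0.092285, fail to reject H0.


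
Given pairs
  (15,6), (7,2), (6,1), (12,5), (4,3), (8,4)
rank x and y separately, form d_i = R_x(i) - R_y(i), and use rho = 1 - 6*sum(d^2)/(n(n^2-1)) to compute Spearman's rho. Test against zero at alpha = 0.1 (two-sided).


Step 1: Rank x and y separately (midranks; no ties here).
rank(x): 15->6, 7->3, 6->2, 12->5, 4->1, 8->4
rank(y): 6->6, 2->2, 1->1, 5->5, 3->3, 4->4
Step 2: d_i = R_x(i) - R_y(i); compute d_i^2.
  (6-6)^2=0, (3-2)^2=1, (2-1)^2=1, (5-5)^2=0, (1-3)^2=4, (4-4)^2=0
sum(d^2) = 6.
Step 3: rho = 1 - 6*6 / (6*(6^2 - 1)) = 1 - 36/210 = 0.828571.
Step 4: Under H0, t = rho * sqrt((n-2)/(1-rho^2)) = 2.9598 ~ t(4).
Step 5: Two-sided p-value from the t-distribution with 4 df = 0.041563.
Step 6: alpha = 0.1. reject H0.

rho = 0.8286, p = 0.041563, reject H0 at alpha = 0.1.


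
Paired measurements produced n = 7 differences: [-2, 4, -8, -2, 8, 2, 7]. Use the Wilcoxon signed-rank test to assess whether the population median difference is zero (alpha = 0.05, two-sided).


Step 1: Drop any zero differences (none here) and take |d_i|.
|d| = [2, 4, 8, 2, 8, 2, 7]
Step 2: Midrank |d_i| (ties get averaged ranks).
ranks: |2|->2, |4|->4, |8|->6.5, |2|->2, |8|->6.5, |2|->2, |7|->5
Step 3: Attach original signs; sum ranks with positive sign and with negative sign.
W+ = 4 + 6.5 + 2 + 5 = 17.5
W- = 2 + 6.5 + 2 = 10.5
(Check: W+ + W- = 28 should equal n(n+1)/2 = 28.)
Step 4: Test statistic W = min(W+, W-) = 10.5.
Step 5: Ties in |d|, so use the tie-corrected normal approximation.
        E[W] = n(n+1)/4 = 7*8/4 = 14.
        Tie groups: |d|=2 (t=3), |d|=8 (t=2); sum(t^3 - t) = 30.
        Var[W] = n(n+1)(2n+1)/24 - sum(t^3-t)/48 = 840/24 - 30/48 = 34.375.
        z = (W - E[W]) / sqrt(Var[W]) = (10.5 - 14) / 5.8630 = -0.5970.
        Two-sided p = 2*Phi(z) = 0.550533.
Step 6: alpha = 0.05. fail to reject H0.

W+ = 17.5, W- = 10.5, W = min = 10.5, p = 0.550533, fail to reject H0.


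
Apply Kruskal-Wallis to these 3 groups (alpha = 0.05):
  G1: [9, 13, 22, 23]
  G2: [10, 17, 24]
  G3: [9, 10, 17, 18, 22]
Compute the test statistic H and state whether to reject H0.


Step 1: Combine all N = 12 observations and assign midranks.
sorted (value, group, rank): (9,G1,1.5), (9,G3,1.5), (10,G2,3.5), (10,G3,3.5), (13,G1,5), (17,G2,6.5), (17,G3,6.5), (18,G3,8), (22,G1,9.5), (22,G3,9.5), (23,G1,11), (24,G2,12)
Step 2: Sum ranks within each group.
R_1 = 27 (n_1 = 4)
R_2 = 22 (n_2 = 3)
R_3 = 29 (n_3 = 5)
Step 3: H = 12/(N(N+1)) * sum(R_i^2/n_i) - 3(N+1)
     = 12/(12*13) * (27^2/4 + 22^2/3 + 29^2/5) - 3*13
     = 0.076923 * 511.783 - 39
     = 0.367949.
Step 4: Ties present; correction factor C = 1 - 24/(12^3 - 12) = 0.986014. Corrected H = 0.367949 / 0.986014 = 0.373168.
Step 5: Under H0, H ~ chi^2(2); p-value = 0.829789.
Step 6: alpha = 0.05. fail to reject H0.

H = 0.3732, df = 2, p = 0.829789, fail to reject H0.


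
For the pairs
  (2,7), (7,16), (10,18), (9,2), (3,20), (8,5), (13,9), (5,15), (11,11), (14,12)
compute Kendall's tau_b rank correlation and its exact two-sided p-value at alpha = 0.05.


Step 1: Enumerate the 45 unordered pairs (i,j) with i<j and classify each by sign(x_j-x_i) * sign(y_j-y_i).
  (1,2):dx=+5,dy=+9->C; (1,3):dx=+8,dy=+11->C; (1,4):dx=+7,dy=-5->D; (1,5):dx=+1,dy=+13->C
  (1,6):dx=+6,dy=-2->D; (1,7):dx=+11,dy=+2->C; (1,8):dx=+3,dy=+8->C; (1,9):dx=+9,dy=+4->C
  (1,10):dx=+12,dy=+5->C; (2,3):dx=+3,dy=+2->C; (2,4):dx=+2,dy=-14->D; (2,5):dx=-4,dy=+4->D
  (2,6):dx=+1,dy=-11->D; (2,7):dx=+6,dy=-7->D; (2,8):dx=-2,dy=-1->C; (2,9):dx=+4,dy=-5->D
  (2,10):dx=+7,dy=-4->D; (3,4):dx=-1,dy=-16->C; (3,5):dx=-7,dy=+2->D; (3,6):dx=-2,dy=-13->C
  (3,7):dx=+3,dy=-9->D; (3,8):dx=-5,dy=-3->C; (3,9):dx=+1,dy=-7->D; (3,10):dx=+4,dy=-6->D
  (4,5):dx=-6,dy=+18->D; (4,6):dx=-1,dy=+3->D; (4,7):dx=+4,dy=+7->C; (4,8):dx=-4,dy=+13->D
  (4,9):dx=+2,dy=+9->C; (4,10):dx=+5,dy=+10->C; (5,6):dx=+5,dy=-15->D; (5,7):dx=+10,dy=-11->D
  (5,8):dx=+2,dy=-5->D; (5,9):dx=+8,dy=-9->D; (5,10):dx=+11,dy=-8->D; (6,7):dx=+5,dy=+4->C
  (6,8):dx=-3,dy=+10->D; (6,9):dx=+3,dy=+6->C; (6,10):dx=+6,dy=+7->C; (7,8):dx=-8,dy=+6->D
  (7,9):dx=-2,dy=+2->D; (7,10):dx=+1,dy=+3->C; (8,9):dx=+6,dy=-4->D; (8,10):dx=+9,dy=-3->D
  (9,10):dx=+3,dy=+1->C
Step 2: C = 20, D = 25, total pairs = 45.
Step 3: tau = (C - D)/(n(n-1)/2) = (20 - 25)/45 = -0.111111.
Step 4: Exact two-sided p-value (enumerate n! = 3628800 permutations of y under H0): p = 0.727490.
Step 5: alpha = 0.05. fail to reject H0.

tau_b = -0.1111 (C=20, D=25), p = 0.727490, fail to reject H0.


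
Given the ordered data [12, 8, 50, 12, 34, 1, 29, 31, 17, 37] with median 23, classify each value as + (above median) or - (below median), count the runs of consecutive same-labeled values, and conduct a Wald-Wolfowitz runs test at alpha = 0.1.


Step 1: Compute median = 23; label A = above, B = below.
Labels in order: BBABABAABA  (n_A = 5, n_B = 5)
Step 2: Count runs R = 8.
Step 3: Under H0 (random ordering), E[R] = 2*n_A*n_B/(n_A+n_B) + 1 = 2*5*5/10 + 1 = 6.0000.
        Var[R] = 2*n_A*n_B*(2*n_A*n_B - n_A - n_B) / ((n_A+n_B)^2 * (n_A+n_B-1)) = 2000/900 = 2.2222.
        SD[R] = 1.4907.
Step 4: Continuity-corrected z = (R - 0.5 - E[R]) / SD[R] = (8 - 0.5 - 6.0000) / 1.4907 = 1.0062.
Step 5: Two-sided p-value via normal approximation = 2*(1 - Phi(|z|)) = 0.314305.
Step 6: alpha = 0.1. fail to reject H0.

R = 8, z = 1.0062, p = 0.314305, fail to reject H0.


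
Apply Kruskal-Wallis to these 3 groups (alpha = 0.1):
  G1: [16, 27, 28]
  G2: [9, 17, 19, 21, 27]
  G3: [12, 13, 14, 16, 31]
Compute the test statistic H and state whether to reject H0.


Step 1: Combine all N = 13 observations and assign midranks.
sorted (value, group, rank): (9,G2,1), (12,G3,2), (13,G3,3), (14,G3,4), (16,G1,5.5), (16,G3,5.5), (17,G2,7), (19,G2,8), (21,G2,9), (27,G1,10.5), (27,G2,10.5), (28,G1,12), (31,G3,13)
Step 2: Sum ranks within each group.
R_1 = 28 (n_1 = 3)
R_2 = 35.5 (n_2 = 5)
R_3 = 27.5 (n_3 = 5)
Step 3: H = 12/(N(N+1)) * sum(R_i^2/n_i) - 3(N+1)
     = 12/(13*14) * (28^2/3 + 35.5^2/5 + 27.5^2/5) - 3*14
     = 0.065934 * 664.633 - 42
     = 1.821978.
Step 4: Ties present; correction factor C = 1 - 12/(13^3 - 13) = 0.994505. Corrected H = 1.821978 / 0.994505 = 1.832044.
Step 5: Under H0, H ~ chi^2(2); p-value = 0.400107.
Step 6: alpha = 0.1. fail to reject H0.

H = 1.8320, df = 2, p = 0.400107, fail to reject H0.


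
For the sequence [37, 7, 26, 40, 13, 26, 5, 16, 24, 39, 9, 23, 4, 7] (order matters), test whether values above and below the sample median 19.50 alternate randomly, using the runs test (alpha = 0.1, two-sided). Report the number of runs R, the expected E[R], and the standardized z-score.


Step 1: Compute median = 19.50; label A = above, B = below.
Labels in order: ABAABABBAABABB  (n_A = 7, n_B = 7)
Step 2: Count runs R = 10.
Step 3: Under H0 (random ordering), E[R] = 2*n_A*n_B/(n_A+n_B) + 1 = 2*7*7/14 + 1 = 8.0000.
        Var[R] = 2*n_A*n_B*(2*n_A*n_B - n_A - n_B) / ((n_A+n_B)^2 * (n_A+n_B-1)) = 8232/2548 = 3.2308.
        SD[R] = 1.7974.
Step 4: Continuity-corrected z = (R - 0.5 - E[R]) / SD[R] = (10 - 0.5 - 8.0000) / 1.7974 = 0.8345.
Step 5: Two-sided p-value via normal approximation = 2*(1 - Phi(|z|)) = 0.403986.
Step 6: alpha = 0.1. fail to reject H0.

R = 10, z = 0.8345, p = 0.403986, fail to reject H0.


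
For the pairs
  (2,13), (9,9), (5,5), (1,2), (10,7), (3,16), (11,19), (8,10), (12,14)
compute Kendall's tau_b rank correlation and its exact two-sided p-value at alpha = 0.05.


Step 1: Enumerate the 36 unordered pairs (i,j) with i<j and classify each by sign(x_j-x_i) * sign(y_j-y_i).
  (1,2):dx=+7,dy=-4->D; (1,3):dx=+3,dy=-8->D; (1,4):dx=-1,dy=-11->C; (1,5):dx=+8,dy=-6->D
  (1,6):dx=+1,dy=+3->C; (1,7):dx=+9,dy=+6->C; (1,8):dx=+6,dy=-3->D; (1,9):dx=+10,dy=+1->C
  (2,3):dx=-4,dy=-4->C; (2,4):dx=-8,dy=-7->C; (2,5):dx=+1,dy=-2->D; (2,6):dx=-6,dy=+7->D
  (2,7):dx=+2,dy=+10->C; (2,8):dx=-1,dy=+1->D; (2,9):dx=+3,dy=+5->C; (3,4):dx=-4,dy=-3->C
  (3,5):dx=+5,dy=+2->C; (3,6):dx=-2,dy=+11->D; (3,7):dx=+6,dy=+14->C; (3,8):dx=+3,dy=+5->C
  (3,9):dx=+7,dy=+9->C; (4,5):dx=+9,dy=+5->C; (4,6):dx=+2,dy=+14->C; (4,7):dx=+10,dy=+17->C
  (4,8):dx=+7,dy=+8->C; (4,9):dx=+11,dy=+12->C; (5,6):dx=-7,dy=+9->D; (5,7):dx=+1,dy=+12->C
  (5,8):dx=-2,dy=+3->D; (5,9):dx=+2,dy=+7->C; (6,7):dx=+8,dy=+3->C; (6,8):dx=+5,dy=-6->D
  (6,9):dx=+9,dy=-2->D; (7,8):dx=-3,dy=-9->C; (7,9):dx=+1,dy=-5->D; (8,9):dx=+4,dy=+4->C
Step 2: C = 23, D = 13, total pairs = 36.
Step 3: tau = (C - D)/(n(n-1)/2) = (23 - 13)/36 = 0.277778.
Step 4: Exact two-sided p-value (enumerate n! = 362880 permutations of y under H0): p = 0.358488.
Step 5: alpha = 0.05. fail to reject H0.

tau_b = 0.2778 (C=23, D=13), p = 0.358488, fail to reject H0.


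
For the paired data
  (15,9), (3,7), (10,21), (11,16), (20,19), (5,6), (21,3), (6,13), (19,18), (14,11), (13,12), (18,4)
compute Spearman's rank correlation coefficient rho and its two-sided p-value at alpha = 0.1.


Step 1: Rank x and y separately (midranks; no ties here).
rank(x): 15->8, 3->1, 10->4, 11->5, 20->11, 5->2, 21->12, 6->3, 19->10, 14->7, 13->6, 18->9
rank(y): 9->5, 7->4, 21->12, 16->9, 19->11, 6->3, 3->1, 13->8, 18->10, 11->6, 12->7, 4->2
Step 2: d_i = R_x(i) - R_y(i); compute d_i^2.
  (8-5)^2=9, (1-4)^2=9, (4-12)^2=64, (5-9)^2=16, (11-11)^2=0, (2-3)^2=1, (12-1)^2=121, (3-8)^2=25, (10-10)^2=0, (7-6)^2=1, (6-7)^2=1, (9-2)^2=49
sum(d^2) = 296.
Step 3: rho = 1 - 6*296 / (12*(12^2 - 1)) = 1 - 1776/1716 = -0.034965.
Step 4: Under H0, t = rho * sqrt((n-2)/(1-rho^2)) = -0.1106 ~ t(10).
Step 5: Two-sided p-value from the t-distribution with 10 df = 0.914093.
Step 6: alpha = 0.1. fail to reject H0.

rho = -0.0350, p = 0.914093, fail to reject H0 at alpha = 0.1.


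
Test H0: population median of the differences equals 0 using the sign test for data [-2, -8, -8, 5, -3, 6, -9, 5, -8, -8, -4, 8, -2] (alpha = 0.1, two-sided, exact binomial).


Step 1: Discard zero differences. Original n = 13; n_eff = number of nonzero differences = 13.
Nonzero differences (with sign): -2, -8, -8, +5, -3, +6, -9, +5, -8, -8, -4, +8, -2
Step 2: Count signs: positive = 4, negative = 9.
Step 3: Under H0: P(positive) = 0.5, so the number of positives S ~ Bin(13, 0.5).
Step 4: Two-sided exact p-value = sum of Bin(13,0.5) probabilities at or below the observed probability = 0.266846.
Step 5: alpha = 0.1. fail to reject H0.

n_eff = 13, pos = 4, neg = 9, p = 0.266846, fail to reject H0.


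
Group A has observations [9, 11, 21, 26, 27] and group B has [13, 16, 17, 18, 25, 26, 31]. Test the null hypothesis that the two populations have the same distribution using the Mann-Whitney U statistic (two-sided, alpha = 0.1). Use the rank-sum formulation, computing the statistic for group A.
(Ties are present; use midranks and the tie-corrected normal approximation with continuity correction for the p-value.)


Step 1: Combine and sort all 12 observations; assign midranks.
sorted (value, group): (9,X), (11,X), (13,Y), (16,Y), (17,Y), (18,Y), (21,X), (25,Y), (26,X), (26,Y), (27,X), (31,Y)
ranks: 9->1, 11->2, 13->3, 16->4, 17->5, 18->6, 21->7, 25->8, 26->9.5, 26->9.5, 27->11, 31->12
Step 2: Rank sum for X: R1 = 1 + 2 + 7 + 9.5 + 11 = 30.5.
Step 3: U_X = R1 - n1(n1+1)/2 = 30.5 - 5*6/2 = 30.5 - 15 = 15.5.
       U_Y = n1*n2 - U_X = 35 - 15.5 = 19.5.
Step 4: Ties are present, so use the tie-corrected normal approximation (with continuity correction) for the p-value.
Step 5: p-value = 0.807210; compare to alpha = 0.1. fail to reject H0.

U_X = 15.5, p = 0.807210, fail to reject H0 at alpha = 0.1.


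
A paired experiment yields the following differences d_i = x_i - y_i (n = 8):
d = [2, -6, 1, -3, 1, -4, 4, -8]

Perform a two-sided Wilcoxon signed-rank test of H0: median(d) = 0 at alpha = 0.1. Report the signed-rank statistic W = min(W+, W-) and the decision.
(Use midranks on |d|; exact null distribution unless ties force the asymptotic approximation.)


Step 1: Drop any zero differences (none here) and take |d_i|.
|d| = [2, 6, 1, 3, 1, 4, 4, 8]
Step 2: Midrank |d_i| (ties get averaged ranks).
ranks: |2|->3, |6|->7, |1|->1.5, |3|->4, |1|->1.5, |4|->5.5, |4|->5.5, |8|->8
Step 3: Attach original signs; sum ranks with positive sign and with negative sign.
W+ = 3 + 1.5 + 1.5 + 5.5 = 11.5
W- = 7 + 4 + 5.5 + 8 = 24.5
(Check: W+ + W- = 36 should equal n(n+1)/2 = 36.)
Step 4: Test statistic W = min(W+, W-) = 11.5.
Step 5: Ties in |d|, so use the tie-corrected normal approximation.
        E[W] = n(n+1)/4 = 8*9/4 = 18.
        Tie groups: |d|=1 (t=2), |d|=4 (t=2); sum(t^3 - t) = 12.
        Var[W] = n(n+1)(2n+1)/24 - sum(t^3-t)/48 = 1224/24 - 12/48 = 50.75.
        z = (W - E[W]) / sqrt(Var[W]) = (11.5 - 18) / 7.1239 = -0.9124.
        Two-sided p = 2*Phi(z) = 0.361547.
Step 6: alpha = 0.1. fail to reject H0.

W+ = 11.5, W- = 24.5, W = min = 11.5, p = 0.361547, fail to reject H0.


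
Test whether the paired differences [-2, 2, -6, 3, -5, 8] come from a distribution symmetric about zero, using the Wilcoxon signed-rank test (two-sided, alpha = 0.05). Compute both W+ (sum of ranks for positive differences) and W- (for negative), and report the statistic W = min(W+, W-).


Step 1: Drop any zero differences (none here) and take |d_i|.
|d| = [2, 2, 6, 3, 5, 8]
Step 2: Midrank |d_i| (ties get averaged ranks).
ranks: |2|->1.5, |2|->1.5, |6|->5, |3|->3, |5|->4, |8|->6
Step 3: Attach original signs; sum ranks with positive sign and with negative sign.
W+ = 1.5 + 3 + 6 = 10.5
W- = 1.5 + 5 + 4 = 10.5
(Check: W+ + W- = 21 should equal n(n+1)/2 = 21.)
Step 4: Test statistic W = min(W+, W-) = 10.5.
Step 5: Ties in |d|, so use the tie-corrected normal approximation.
        E[W] = n(n+1)/4 = 6*7/4 = 10.5.
        Tie groups: |d|=2 (t=2); sum(t^3 - t) = 6.
        Var[W] = n(n+1)(2n+1)/24 - sum(t^3-t)/48 = 546/24 - 6/48 = 22.625.
        z = (W - E[W]) / sqrt(Var[W]) = (10.5 - 10.5) / 4.7566 = 0.0000.
        Two-sided p = 2*Phi(z) = 1.000000.
Step 6: alpha = 0.05. fail to reject H0.

W+ = 10.5, W- = 10.5, W = min = 10.5, p = 1.000000, fail to reject H0.


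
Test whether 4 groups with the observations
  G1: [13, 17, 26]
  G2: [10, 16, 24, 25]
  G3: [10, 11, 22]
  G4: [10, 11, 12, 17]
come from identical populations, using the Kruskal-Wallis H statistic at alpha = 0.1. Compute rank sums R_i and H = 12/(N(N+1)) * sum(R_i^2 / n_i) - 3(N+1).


Step 1: Combine all N = 14 observations and assign midranks.
sorted (value, group, rank): (10,G2,2), (10,G3,2), (10,G4,2), (11,G3,4.5), (11,G4,4.5), (12,G4,6), (13,G1,7), (16,G2,8), (17,G1,9.5), (17,G4,9.5), (22,G3,11), (24,G2,12), (25,G2,13), (26,G1,14)
Step 2: Sum ranks within each group.
R_1 = 30.5 (n_1 = 3)
R_2 = 35 (n_2 = 4)
R_3 = 17.5 (n_3 = 3)
R_4 = 22 (n_4 = 4)
Step 3: H = 12/(N(N+1)) * sum(R_i^2/n_i) - 3(N+1)
     = 12/(14*15) * (30.5^2/3 + 35^2/4 + 17.5^2/3 + 22^2/4) - 3*15
     = 0.057143 * 839.417 - 45
     = 2.966667.
Step 4: Ties present; correction factor C = 1 - 36/(14^3 - 14) = 0.986813. Corrected H = 2.966667 / 0.986813 = 3.006310.
Step 5: Under H0, H ~ chi^2(3); p-value = 0.390653.
Step 6: alpha = 0.1. fail to reject H0.

H = 3.0063, df = 3, p = 0.390653, fail to reject H0.


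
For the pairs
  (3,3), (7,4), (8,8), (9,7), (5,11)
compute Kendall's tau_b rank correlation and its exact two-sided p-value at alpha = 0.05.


Step 1: Enumerate the 10 unordered pairs (i,j) with i<j and classify each by sign(x_j-x_i) * sign(y_j-y_i).
  (1,2):dx=+4,dy=+1->C; (1,3):dx=+5,dy=+5->C; (1,4):dx=+6,dy=+4->C; (1,5):dx=+2,dy=+8->C
  (2,3):dx=+1,dy=+4->C; (2,4):dx=+2,dy=+3->C; (2,5):dx=-2,dy=+7->D; (3,4):dx=+1,dy=-1->D
  (3,5):dx=-3,dy=+3->D; (4,5):dx=-4,dy=+4->D
Step 2: C = 6, D = 4, total pairs = 10.
Step 3: tau = (C - D)/(n(n-1)/2) = (6 - 4)/10 = 0.200000.
Step 4: Exact two-sided p-value (enumerate n! = 120 permutations of y under H0): p = 0.816667.
Step 5: alpha = 0.05. fail to reject H0.

tau_b = 0.2000 (C=6, D=4), p = 0.816667, fail to reject H0.


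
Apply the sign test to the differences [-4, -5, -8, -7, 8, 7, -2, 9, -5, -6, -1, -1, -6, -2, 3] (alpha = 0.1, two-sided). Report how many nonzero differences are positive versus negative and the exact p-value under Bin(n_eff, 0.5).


Step 1: Discard zero differences. Original n = 15; n_eff = number of nonzero differences = 15.
Nonzero differences (with sign): -4, -5, -8, -7, +8, +7, -2, +9, -5, -6, -1, -1, -6, -2, +3
Step 2: Count signs: positive = 4, negative = 11.
Step 3: Under H0: P(positive) = 0.5, so the number of positives S ~ Bin(15, 0.5).
Step 4: Two-sided exact p-value = sum of Bin(15,0.5) probabilities at or below the observed probability = 0.118469.
Step 5: alpha = 0.1. fail to reject H0.

n_eff = 15, pos = 4, neg = 11, p = 0.118469, fail to reject H0.


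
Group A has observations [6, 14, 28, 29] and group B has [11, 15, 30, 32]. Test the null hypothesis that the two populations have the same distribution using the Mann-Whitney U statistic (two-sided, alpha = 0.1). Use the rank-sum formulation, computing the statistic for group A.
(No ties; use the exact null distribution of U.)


Step 1: Combine and sort all 8 observations; assign midranks.
sorted (value, group): (6,X), (11,Y), (14,X), (15,Y), (28,X), (29,X), (30,Y), (32,Y)
ranks: 6->1, 11->2, 14->3, 15->4, 28->5, 29->6, 30->7, 32->8
Step 2: Rank sum for X: R1 = 1 + 3 + 5 + 6 = 15.
Step 3: U_X = R1 - n1(n1+1)/2 = 15 - 4*5/2 = 15 - 10 = 5.
       U_Y = n1*n2 - U_X = 16 - 5 = 11.
Step 4: No ties, so the exact null distribution of U (based on enumerating the C(8,4) = 70 equally likely rank assignments) gives the two-sided p-value.
Step 5: p-value = 0.485714; compare to alpha = 0.1. fail to reject H0.

U_X = 5, p = 0.485714, fail to reject H0 at alpha = 0.1.


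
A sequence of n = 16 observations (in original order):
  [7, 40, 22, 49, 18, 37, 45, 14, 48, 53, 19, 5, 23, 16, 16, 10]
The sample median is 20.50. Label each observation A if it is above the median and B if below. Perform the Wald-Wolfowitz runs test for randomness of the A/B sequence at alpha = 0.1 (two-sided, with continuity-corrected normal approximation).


Step 1: Compute median = 20.50; label A = above, B = below.
Labels in order: BAAABAABAABBABBB  (n_A = 8, n_B = 8)
Step 2: Count runs R = 9.
Step 3: Under H0 (random ordering), E[R] = 2*n_A*n_B/(n_A+n_B) + 1 = 2*8*8/16 + 1 = 9.0000.
        Var[R] = 2*n_A*n_B*(2*n_A*n_B - n_A - n_B) / ((n_A+n_B)^2 * (n_A+n_B-1)) = 14336/3840 = 3.7333.
        SD[R] = 1.9322.
Step 4: R = E[R], so z = 0 with no continuity correction.
Step 5: Two-sided p-value via normal approximation = 2*(1 - Phi(|z|)) = 1.000000.
Step 6: alpha = 0.1. fail to reject H0.

R = 9, z = 0.0000, p = 1.000000, fail to reject H0.


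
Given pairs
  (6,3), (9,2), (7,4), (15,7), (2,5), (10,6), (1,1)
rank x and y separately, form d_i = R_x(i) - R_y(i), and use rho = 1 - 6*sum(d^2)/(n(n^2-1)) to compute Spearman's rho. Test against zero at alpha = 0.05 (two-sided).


Step 1: Rank x and y separately (midranks; no ties here).
rank(x): 6->3, 9->5, 7->4, 15->7, 2->2, 10->6, 1->1
rank(y): 3->3, 2->2, 4->4, 7->7, 5->5, 6->6, 1->1
Step 2: d_i = R_x(i) - R_y(i); compute d_i^2.
  (3-3)^2=0, (5-2)^2=9, (4-4)^2=0, (7-7)^2=0, (2-5)^2=9, (6-6)^2=0, (1-1)^2=0
sum(d^2) = 18.
Step 3: rho = 1 - 6*18 / (7*(7^2 - 1)) = 1 - 108/336 = 0.678571.
Step 4: Under H0, t = rho * sqrt((n-2)/(1-rho^2)) = 2.0657 ~ t(5).
Step 5: Two-sided p-value from the t-distribution with 5 df = 0.093750.
Step 6: alpha = 0.05. fail to reject H0.

rho = 0.6786, p = 0.093750, fail to reject H0 at alpha = 0.05.


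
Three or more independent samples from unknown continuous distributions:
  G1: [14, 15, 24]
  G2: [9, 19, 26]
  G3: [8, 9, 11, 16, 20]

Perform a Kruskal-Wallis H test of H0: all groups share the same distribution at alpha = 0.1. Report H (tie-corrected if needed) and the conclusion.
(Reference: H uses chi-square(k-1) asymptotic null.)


Step 1: Combine all N = 11 observations and assign midranks.
sorted (value, group, rank): (8,G3,1), (9,G2,2.5), (9,G3,2.5), (11,G3,4), (14,G1,5), (15,G1,6), (16,G3,7), (19,G2,8), (20,G3,9), (24,G1,10), (26,G2,11)
Step 2: Sum ranks within each group.
R_1 = 21 (n_1 = 3)
R_2 = 21.5 (n_2 = 3)
R_3 = 23.5 (n_3 = 5)
Step 3: H = 12/(N(N+1)) * sum(R_i^2/n_i) - 3(N+1)
     = 12/(11*12) * (21^2/3 + 21.5^2/3 + 23.5^2/5) - 3*12
     = 0.090909 * 411.533 - 36
     = 1.412121.
Step 4: Ties present; correction factor C = 1 - 6/(11^3 - 11) = 0.995455. Corrected H = 1.412121 / 0.995455 = 1.418569.
Step 5: Under H0, H ~ chi^2(2); p-value = 0.491996.
Step 6: alpha = 0.1. fail to reject H0.

H = 1.4186, df = 2, p = 0.491996, fail to reject H0.


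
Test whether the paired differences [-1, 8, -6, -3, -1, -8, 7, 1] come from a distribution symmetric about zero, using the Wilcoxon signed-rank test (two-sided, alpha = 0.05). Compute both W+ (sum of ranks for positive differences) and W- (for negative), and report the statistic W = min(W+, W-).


Step 1: Drop any zero differences (none here) and take |d_i|.
|d| = [1, 8, 6, 3, 1, 8, 7, 1]
Step 2: Midrank |d_i| (ties get averaged ranks).
ranks: |1|->2, |8|->7.5, |6|->5, |3|->4, |1|->2, |8|->7.5, |7|->6, |1|->2
Step 3: Attach original signs; sum ranks with positive sign and with negative sign.
W+ = 7.5 + 6 + 2 = 15.5
W- = 2 + 5 + 4 + 2 + 7.5 = 20.5
(Check: W+ + W- = 36 should equal n(n+1)/2 = 36.)
Step 4: Test statistic W = min(W+, W-) = 15.5.
Step 5: Ties in |d|, so use the tie-corrected normal approximation.
        E[W] = n(n+1)/4 = 8*9/4 = 18.
        Tie groups: |d|=1 (t=3), |d|=8 (t=2); sum(t^3 - t) = 30.
        Var[W] = n(n+1)(2n+1)/24 - sum(t^3-t)/48 = 1224/24 - 30/48 = 50.375.
        z = (W - E[W]) / sqrt(Var[W]) = (15.5 - 18) / 7.0975 = -0.3522.
        Two-sided p = 2*Phi(z) = 0.724662.
Step 6: alpha = 0.05. fail to reject H0.

W+ = 15.5, W- = 20.5, W = min = 15.5, p = 0.724662, fail to reject H0.


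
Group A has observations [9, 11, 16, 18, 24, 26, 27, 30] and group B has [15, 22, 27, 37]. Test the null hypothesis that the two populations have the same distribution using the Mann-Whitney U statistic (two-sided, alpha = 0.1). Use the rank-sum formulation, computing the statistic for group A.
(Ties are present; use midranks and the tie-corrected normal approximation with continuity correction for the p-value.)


Step 1: Combine and sort all 12 observations; assign midranks.
sorted (value, group): (9,X), (11,X), (15,Y), (16,X), (18,X), (22,Y), (24,X), (26,X), (27,X), (27,Y), (30,X), (37,Y)
ranks: 9->1, 11->2, 15->3, 16->4, 18->5, 22->6, 24->7, 26->8, 27->9.5, 27->9.5, 30->11, 37->12
Step 2: Rank sum for X: R1 = 1 + 2 + 4 + 5 + 7 + 8 + 9.5 + 11 = 47.5.
Step 3: U_X = R1 - n1(n1+1)/2 = 47.5 - 8*9/2 = 47.5 - 36 = 11.5.
       U_Y = n1*n2 - U_X = 32 - 11.5 = 20.5.
Step 4: Ties are present, so use the tie-corrected normal approximation (with continuity correction) for the p-value.
Step 5: p-value = 0.496152; compare to alpha = 0.1. fail to reject H0.

U_X = 11.5, p = 0.496152, fail to reject H0 at alpha = 0.1.


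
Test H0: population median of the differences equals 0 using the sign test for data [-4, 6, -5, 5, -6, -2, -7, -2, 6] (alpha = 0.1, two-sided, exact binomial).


Step 1: Discard zero differences. Original n = 9; n_eff = number of nonzero differences = 9.
Nonzero differences (with sign): -4, +6, -5, +5, -6, -2, -7, -2, +6
Step 2: Count signs: positive = 3, negative = 6.
Step 3: Under H0: P(positive) = 0.5, so the number of positives S ~ Bin(9, 0.5).
Step 4: Two-sided exact p-value = sum of Bin(9,0.5) probabilities at or below the observed probability = 0.507812.
Step 5: alpha = 0.1. fail to reject H0.

n_eff = 9, pos = 3, neg = 6, p = 0.507812, fail to reject H0.


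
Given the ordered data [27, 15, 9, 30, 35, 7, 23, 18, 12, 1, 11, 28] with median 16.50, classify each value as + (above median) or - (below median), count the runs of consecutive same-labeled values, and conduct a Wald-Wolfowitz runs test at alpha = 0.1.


Step 1: Compute median = 16.50; label A = above, B = below.
Labels in order: ABBAABAABBBA  (n_A = 6, n_B = 6)
Step 2: Count runs R = 7.
Step 3: Under H0 (random ordering), E[R] = 2*n_A*n_B/(n_A+n_B) + 1 = 2*6*6/12 + 1 = 7.0000.
        Var[R] = 2*n_A*n_B*(2*n_A*n_B - n_A - n_B) / ((n_A+n_B)^2 * (n_A+n_B-1)) = 4320/1584 = 2.7273.
        SD[R] = 1.6514.
Step 4: R = E[R], so z = 0 with no continuity correction.
Step 5: Two-sided p-value via normal approximation = 2*(1 - Phi(|z|)) = 1.000000.
Step 6: alpha = 0.1. fail to reject H0.

R = 7, z = 0.0000, p = 1.000000, fail to reject H0.


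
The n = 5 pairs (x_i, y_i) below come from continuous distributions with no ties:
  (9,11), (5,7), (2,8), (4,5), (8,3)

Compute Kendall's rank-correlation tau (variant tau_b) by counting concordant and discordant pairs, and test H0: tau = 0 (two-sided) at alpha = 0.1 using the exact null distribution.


Step 1: Enumerate the 10 unordered pairs (i,j) with i<j and classify each by sign(x_j-x_i) * sign(y_j-y_i).
  (1,2):dx=-4,dy=-4->C; (1,3):dx=-7,dy=-3->C; (1,4):dx=-5,dy=-6->C; (1,5):dx=-1,dy=-8->C
  (2,3):dx=-3,dy=+1->D; (2,4):dx=-1,dy=-2->C; (2,5):dx=+3,dy=-4->D; (3,4):dx=+2,dy=-3->D
  (3,5):dx=+6,dy=-5->D; (4,5):dx=+4,dy=-2->D
Step 2: C = 5, D = 5, total pairs = 10.
Step 3: tau = (C - D)/(n(n-1)/2) = (5 - 5)/10 = 0.000000.
Step 4: Exact two-sided p-value (enumerate n! = 120 permutations of y under H0): p = 1.000000.
Step 5: alpha = 0.1. fail to reject H0.

tau_b = 0.0000 (C=5, D=5), p = 1.000000, fail to reject H0.


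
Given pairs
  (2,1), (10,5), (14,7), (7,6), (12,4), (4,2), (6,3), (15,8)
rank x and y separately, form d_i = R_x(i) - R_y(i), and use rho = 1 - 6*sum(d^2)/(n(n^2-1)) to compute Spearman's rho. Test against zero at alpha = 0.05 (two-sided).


Step 1: Rank x and y separately (midranks; no ties here).
rank(x): 2->1, 10->5, 14->7, 7->4, 12->6, 4->2, 6->3, 15->8
rank(y): 1->1, 5->5, 7->7, 6->6, 4->4, 2->2, 3->3, 8->8
Step 2: d_i = R_x(i) - R_y(i); compute d_i^2.
  (1-1)^2=0, (5-5)^2=0, (7-7)^2=0, (4-6)^2=4, (6-4)^2=4, (2-2)^2=0, (3-3)^2=0, (8-8)^2=0
sum(d^2) = 8.
Step 3: rho = 1 - 6*8 / (8*(8^2 - 1)) = 1 - 48/504 = 0.904762.
Step 4: Under H0, t = rho * sqrt((n-2)/(1-rho^2)) = 5.2034 ~ t(6).
Step 5: Two-sided p-value from the t-distribution with 6 df = 0.002008.
Step 6: alpha = 0.05. reject H0.

rho = 0.9048, p = 0.002008, reject H0 at alpha = 0.05.


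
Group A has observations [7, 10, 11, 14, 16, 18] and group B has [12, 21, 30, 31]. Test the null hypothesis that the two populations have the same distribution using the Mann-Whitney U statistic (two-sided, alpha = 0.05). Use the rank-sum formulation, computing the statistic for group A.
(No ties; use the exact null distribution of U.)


Step 1: Combine and sort all 10 observations; assign midranks.
sorted (value, group): (7,X), (10,X), (11,X), (12,Y), (14,X), (16,X), (18,X), (21,Y), (30,Y), (31,Y)
ranks: 7->1, 10->2, 11->3, 12->4, 14->5, 16->6, 18->7, 21->8, 30->9, 31->10
Step 2: Rank sum for X: R1 = 1 + 2 + 3 + 5 + 6 + 7 = 24.
Step 3: U_X = R1 - n1(n1+1)/2 = 24 - 6*7/2 = 24 - 21 = 3.
       U_Y = n1*n2 - U_X = 24 - 3 = 21.
Step 4: No ties, so the exact null distribution of U (based on enumerating the C(10,6) = 210 equally likely rank assignments) gives the two-sided p-value.
Step 5: p-value = 0.066667; compare to alpha = 0.05. fail to reject H0.

U_X = 3, p = 0.066667, fail to reject H0 at alpha = 0.05.


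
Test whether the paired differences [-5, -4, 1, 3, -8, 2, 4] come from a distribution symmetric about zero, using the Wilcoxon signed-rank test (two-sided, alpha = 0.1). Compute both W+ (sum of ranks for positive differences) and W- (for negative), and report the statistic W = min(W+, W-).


Step 1: Drop any zero differences (none here) and take |d_i|.
|d| = [5, 4, 1, 3, 8, 2, 4]
Step 2: Midrank |d_i| (ties get averaged ranks).
ranks: |5|->6, |4|->4.5, |1|->1, |3|->3, |8|->7, |2|->2, |4|->4.5
Step 3: Attach original signs; sum ranks with positive sign and with negative sign.
W+ = 1 + 3 + 2 + 4.5 = 10.5
W- = 6 + 4.5 + 7 = 17.5
(Check: W+ + W- = 28 should equal n(n+1)/2 = 28.)
Step 4: Test statistic W = min(W+, W-) = 10.5.
Step 5: Ties in |d|, so use the tie-corrected normal approximation.
        E[W] = n(n+1)/4 = 7*8/4 = 14.
        Tie groups: |d|=4 (t=2); sum(t^3 - t) = 6.
        Var[W] = n(n+1)(2n+1)/24 - sum(t^3-t)/48 = 840/24 - 6/48 = 34.875.
        z = (W - E[W]) / sqrt(Var[W]) = (10.5 - 14) / 5.9055 = -0.5927.
        Two-sided p = 2*Phi(z) = 0.553404.
Step 6: alpha = 0.1. fail to reject H0.

W+ = 10.5, W- = 17.5, W = min = 10.5, p = 0.553404, fail to reject H0.
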